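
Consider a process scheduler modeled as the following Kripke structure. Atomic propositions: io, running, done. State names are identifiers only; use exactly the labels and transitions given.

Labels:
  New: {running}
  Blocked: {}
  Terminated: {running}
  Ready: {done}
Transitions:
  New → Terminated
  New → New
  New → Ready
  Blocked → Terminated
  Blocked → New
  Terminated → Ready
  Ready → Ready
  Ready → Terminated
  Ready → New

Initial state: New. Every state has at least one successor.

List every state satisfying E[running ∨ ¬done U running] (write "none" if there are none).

{New, Blocked, Terminated}

States satisfying running ∨ ¬done: {New, Blocked, Terminated}.
States satisfying running: {New, Terminated}.
States satisfying E[running ∨ ¬done U running]: {New, Blocked, Terminated}.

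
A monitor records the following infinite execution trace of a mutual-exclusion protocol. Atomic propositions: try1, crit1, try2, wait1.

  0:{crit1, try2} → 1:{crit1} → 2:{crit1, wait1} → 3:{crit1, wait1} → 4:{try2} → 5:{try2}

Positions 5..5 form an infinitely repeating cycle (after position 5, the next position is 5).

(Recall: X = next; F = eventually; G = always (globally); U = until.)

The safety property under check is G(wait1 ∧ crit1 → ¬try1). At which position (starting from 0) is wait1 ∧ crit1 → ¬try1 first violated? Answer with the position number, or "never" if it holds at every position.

wait1 ∧ crit1 → ¬try1 holds at every position 0..5, and those are all the positions the trace ever visits, so the invariant G(wait1 ∧ crit1 → ¬try1) is never violated.

never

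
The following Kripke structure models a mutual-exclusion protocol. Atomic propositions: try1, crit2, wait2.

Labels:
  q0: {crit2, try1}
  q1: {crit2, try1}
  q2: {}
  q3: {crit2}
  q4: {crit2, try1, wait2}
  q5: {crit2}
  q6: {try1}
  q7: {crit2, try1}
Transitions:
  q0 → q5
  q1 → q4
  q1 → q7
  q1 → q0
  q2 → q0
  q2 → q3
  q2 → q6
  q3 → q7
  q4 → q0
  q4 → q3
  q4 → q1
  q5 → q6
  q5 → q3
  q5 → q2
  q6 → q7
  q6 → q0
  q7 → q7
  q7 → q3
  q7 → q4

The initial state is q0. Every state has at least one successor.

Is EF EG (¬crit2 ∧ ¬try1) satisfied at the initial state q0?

No

States satisfying EG (¬crit2 ∧ ¬try1): ∅.
States satisfying EF EG (¬crit2 ∧ ¬try1): ∅.
No suitable path/successor from q0 witnesses the formula.
q0 ∉ Sat(EF EG (¬crit2 ∧ ¬try1)).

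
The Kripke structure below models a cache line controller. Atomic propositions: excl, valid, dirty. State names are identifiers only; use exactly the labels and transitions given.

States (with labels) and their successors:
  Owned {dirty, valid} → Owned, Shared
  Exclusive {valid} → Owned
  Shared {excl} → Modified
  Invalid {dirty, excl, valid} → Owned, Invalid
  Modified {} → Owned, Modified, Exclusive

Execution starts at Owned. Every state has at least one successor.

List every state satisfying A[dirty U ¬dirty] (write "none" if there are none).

{Exclusive, Shared, Modified}

States satisfying dirty: {Owned, Invalid}.
States satisfying ¬dirty: {Exclusive, Shared, Modified}.
States satisfying A[dirty U ¬dirty]: {Exclusive, Shared, Modified}.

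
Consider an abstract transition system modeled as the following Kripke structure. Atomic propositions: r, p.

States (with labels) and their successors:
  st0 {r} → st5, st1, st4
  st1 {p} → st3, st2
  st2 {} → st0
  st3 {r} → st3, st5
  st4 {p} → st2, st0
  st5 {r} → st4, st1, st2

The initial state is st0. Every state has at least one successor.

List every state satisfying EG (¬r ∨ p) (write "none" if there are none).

States satisfying ¬r ∨ p: {st1, st2, st4}.
States satisfying EG (¬r ∨ p): ∅.

none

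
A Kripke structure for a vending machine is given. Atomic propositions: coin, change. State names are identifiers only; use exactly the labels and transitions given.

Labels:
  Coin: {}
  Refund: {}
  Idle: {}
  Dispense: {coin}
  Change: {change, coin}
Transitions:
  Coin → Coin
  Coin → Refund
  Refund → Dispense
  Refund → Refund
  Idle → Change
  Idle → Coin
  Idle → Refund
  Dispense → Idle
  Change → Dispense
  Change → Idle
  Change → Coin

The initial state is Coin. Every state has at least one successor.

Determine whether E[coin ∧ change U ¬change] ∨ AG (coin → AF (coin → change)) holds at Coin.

Satisfied

States satisfying coin ∧ change: {Change}.
States satisfying ¬change: {Coin, Refund, Idle, Dispense}.
States satisfying E[coin ∧ change U ¬change]: {Coin, Refund, Idle, Dispense, Change}.
States satisfying coin → AF (coin → change): {Coin, Refund, Idle, Dispense, Change}.
States satisfying AG (coin → AF (coin → change)): {Coin, Refund, Idle, Dispense, Change}.
States satisfying E[coin ∧ change U ¬change] ∨ AG (coin → AF (coin → change)): {Coin, Refund, Idle, Dispense, Change}.
Coin ∈ Sat(E[coin ∧ change U ¬change] ∨ AG (coin → AF (coin → change))).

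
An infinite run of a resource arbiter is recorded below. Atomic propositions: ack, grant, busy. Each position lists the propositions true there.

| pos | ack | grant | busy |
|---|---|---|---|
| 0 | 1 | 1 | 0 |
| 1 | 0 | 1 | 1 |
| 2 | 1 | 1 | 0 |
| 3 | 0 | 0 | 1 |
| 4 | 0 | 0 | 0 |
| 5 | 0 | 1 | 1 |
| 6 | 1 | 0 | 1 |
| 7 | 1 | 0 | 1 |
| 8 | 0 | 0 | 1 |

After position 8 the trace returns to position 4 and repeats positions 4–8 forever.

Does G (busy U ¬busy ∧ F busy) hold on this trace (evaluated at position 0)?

Yes

busy U ¬busy ∧ F busy holds at every position 0..8, and those are all positions ever visited, so G (busy U ¬busy ∧ F busy) holds.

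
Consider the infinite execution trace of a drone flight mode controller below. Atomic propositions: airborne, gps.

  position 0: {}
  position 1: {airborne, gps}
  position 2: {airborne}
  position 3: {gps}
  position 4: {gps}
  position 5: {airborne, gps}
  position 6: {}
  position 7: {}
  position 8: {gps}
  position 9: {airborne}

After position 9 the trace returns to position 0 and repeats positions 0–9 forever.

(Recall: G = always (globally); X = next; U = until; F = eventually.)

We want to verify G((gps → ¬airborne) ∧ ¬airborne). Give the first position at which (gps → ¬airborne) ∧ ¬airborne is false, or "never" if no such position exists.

1

Check (gps → ¬airborne) ∧ ¬airborne at each position in order: 0 ✓.
At position 1 the labels are {airborne, gps}, so (gps → ¬airborne) ∧ ¬airborne is false there. This is the first violation.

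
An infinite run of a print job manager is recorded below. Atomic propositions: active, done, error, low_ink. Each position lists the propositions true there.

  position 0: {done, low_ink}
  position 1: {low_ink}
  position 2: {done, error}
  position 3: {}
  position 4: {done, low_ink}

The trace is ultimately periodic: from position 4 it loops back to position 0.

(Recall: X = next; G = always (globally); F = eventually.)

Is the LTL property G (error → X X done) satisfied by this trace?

Satisfied

error → X X done holds at every position 0..4, and those are all positions ever visited, so G (error → X X done) holds.
Positions where error holds: 2.
Check X X done at each: 2→ok.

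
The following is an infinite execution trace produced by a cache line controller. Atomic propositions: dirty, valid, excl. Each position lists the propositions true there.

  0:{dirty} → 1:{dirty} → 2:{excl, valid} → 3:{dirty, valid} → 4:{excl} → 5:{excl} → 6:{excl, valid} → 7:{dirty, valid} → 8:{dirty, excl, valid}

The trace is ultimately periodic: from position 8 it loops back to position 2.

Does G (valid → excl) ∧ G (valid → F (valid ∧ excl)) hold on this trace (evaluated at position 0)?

Does not hold

valid → excl must hold at every position from 0 onward. It fails at position 3, so G (valid → excl) is false.
Positions where valid holds: 2, 3, 6, 7, 8.
Check excl at each: 2→ok, 3→fails, 6→ok, 7→fails, 8→ok.
valid → F (valid ∧ excl) holds at every position 0..8, and those are all positions ever visited, so G (valid → F (valid ∧ excl)) holds.
Positions where valid holds: 2, 3, 6, 7, 8.
Check F (valid ∧ excl) at each: 2→ok, 3→ok, 6→ok, 7→ok, 8→ok.
At position 0: G (valid → excl) is false; G (valid → F (valid ∧ excl)) is true; so G (valid → excl) ∧ G (valid → F (valid ∧ excl)) is false.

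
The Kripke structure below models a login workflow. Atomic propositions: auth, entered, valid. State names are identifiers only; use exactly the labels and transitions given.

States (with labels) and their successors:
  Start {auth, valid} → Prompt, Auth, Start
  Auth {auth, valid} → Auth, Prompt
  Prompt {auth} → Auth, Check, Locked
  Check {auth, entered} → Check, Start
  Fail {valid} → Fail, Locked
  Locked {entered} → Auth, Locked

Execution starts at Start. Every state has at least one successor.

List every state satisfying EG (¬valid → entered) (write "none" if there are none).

{Start, Auth, Check, Fail, Locked}

States satisfying ¬valid → entered: {Start, Auth, Check, Fail, Locked}.
States satisfying EG (¬valid → entered): {Start, Auth, Check, Fail, Locked}.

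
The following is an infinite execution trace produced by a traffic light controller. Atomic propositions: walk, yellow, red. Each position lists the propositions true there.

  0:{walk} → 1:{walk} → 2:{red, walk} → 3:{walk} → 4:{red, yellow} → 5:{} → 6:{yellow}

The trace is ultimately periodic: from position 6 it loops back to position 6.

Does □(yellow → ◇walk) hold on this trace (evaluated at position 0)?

yellow → ◇walk must hold at every position from 0 onward. It fails at position 4, so □(yellow → ◇walk) is false.
Positions where yellow holds: 4, 6.
Check ◇walk at each: 4→fails, 6→fails.

No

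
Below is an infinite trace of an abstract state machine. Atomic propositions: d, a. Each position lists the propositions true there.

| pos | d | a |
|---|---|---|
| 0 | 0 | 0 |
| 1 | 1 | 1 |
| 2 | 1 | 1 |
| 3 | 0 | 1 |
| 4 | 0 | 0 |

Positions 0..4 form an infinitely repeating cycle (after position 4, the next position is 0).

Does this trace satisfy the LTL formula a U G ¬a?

Walking from position 0: at position 0, G ¬a has not yet held and a fails, so a U G ¬a is false.

No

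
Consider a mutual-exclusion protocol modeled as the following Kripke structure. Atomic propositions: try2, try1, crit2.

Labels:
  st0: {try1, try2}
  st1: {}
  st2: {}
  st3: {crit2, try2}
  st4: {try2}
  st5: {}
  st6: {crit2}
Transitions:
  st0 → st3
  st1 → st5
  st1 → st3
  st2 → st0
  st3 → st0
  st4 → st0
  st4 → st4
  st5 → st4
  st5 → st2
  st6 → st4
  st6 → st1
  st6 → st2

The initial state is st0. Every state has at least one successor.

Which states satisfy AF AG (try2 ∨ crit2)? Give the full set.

{st0, st1, st2, st3, st4, st5, st6}

States satisfying AG (try2 ∨ crit2): {st0, st3, st4}.
States satisfying AF AG (try2 ∨ crit2): {st0, st1, st2, st3, st4, st5, st6}.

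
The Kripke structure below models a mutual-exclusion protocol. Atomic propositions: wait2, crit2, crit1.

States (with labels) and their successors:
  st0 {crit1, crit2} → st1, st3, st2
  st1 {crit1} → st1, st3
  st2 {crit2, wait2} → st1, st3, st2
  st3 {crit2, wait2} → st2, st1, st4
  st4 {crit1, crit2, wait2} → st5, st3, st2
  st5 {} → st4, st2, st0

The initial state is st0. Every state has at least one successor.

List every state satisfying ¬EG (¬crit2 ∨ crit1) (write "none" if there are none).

{st2, st3}

States satisfying ¬crit2 ∨ crit1: {st0, st1, st4, st5}.
States satisfying EG (¬crit2 ∨ crit1): {st0, st1, st4, st5}.
States satisfying ¬EG (¬crit2 ∨ crit1): {st2, st3}.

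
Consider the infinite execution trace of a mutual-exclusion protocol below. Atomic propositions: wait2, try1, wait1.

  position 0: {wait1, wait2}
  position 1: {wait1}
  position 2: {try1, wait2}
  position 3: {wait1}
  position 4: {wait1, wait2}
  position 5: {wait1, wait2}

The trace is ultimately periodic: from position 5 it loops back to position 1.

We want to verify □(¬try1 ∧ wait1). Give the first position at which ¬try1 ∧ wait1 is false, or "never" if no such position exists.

Check ¬try1 ∧ wait1 at each position in order: 0 ✓, 1 ✓.
At position 2 the labels are {try1, wait2}, so ¬try1 ∧ wait1 is false there. This is the first violation.

2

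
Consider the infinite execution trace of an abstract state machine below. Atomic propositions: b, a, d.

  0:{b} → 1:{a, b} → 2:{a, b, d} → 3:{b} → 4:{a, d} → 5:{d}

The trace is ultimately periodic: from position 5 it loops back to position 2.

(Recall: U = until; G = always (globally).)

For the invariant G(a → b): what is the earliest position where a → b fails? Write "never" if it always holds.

4

Check a → b at each position in order: 0 ✓, 1 ✓, 2 ✓, 3 ✓.
At position 4 the labels are {a, d}, so a → b is false there. This is the first violation.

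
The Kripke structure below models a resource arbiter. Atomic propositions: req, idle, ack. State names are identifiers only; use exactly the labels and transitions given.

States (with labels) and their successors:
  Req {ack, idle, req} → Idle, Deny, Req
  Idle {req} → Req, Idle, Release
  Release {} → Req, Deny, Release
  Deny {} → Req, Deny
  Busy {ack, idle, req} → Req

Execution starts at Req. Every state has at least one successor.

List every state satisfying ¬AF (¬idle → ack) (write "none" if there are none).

States satisfying ¬idle → ack: {Req, Busy}.
States satisfying AF (¬idle → ack): {Req, Busy}.
States satisfying ¬AF (¬idle → ack): {Idle, Release, Deny}.

{Idle, Release, Deny}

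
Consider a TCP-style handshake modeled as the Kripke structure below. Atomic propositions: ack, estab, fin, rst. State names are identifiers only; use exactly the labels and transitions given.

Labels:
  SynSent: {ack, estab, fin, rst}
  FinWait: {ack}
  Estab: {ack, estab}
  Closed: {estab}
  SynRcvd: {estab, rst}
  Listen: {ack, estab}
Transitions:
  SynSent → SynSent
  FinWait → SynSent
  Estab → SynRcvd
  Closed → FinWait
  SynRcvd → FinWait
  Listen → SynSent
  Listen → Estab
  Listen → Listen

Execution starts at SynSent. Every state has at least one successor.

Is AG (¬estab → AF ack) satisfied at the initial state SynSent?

States satisfying ¬estab → AF ack: {SynSent, FinWait, Estab, Closed, SynRcvd, Listen}.
States satisfying AG (¬estab → AF ack): {SynSent, FinWait, Estab, Closed, SynRcvd, Listen}.
Every state reachable from SynSent satisfies ¬estab → AF ack.
SynSent ∈ Sat(AG (¬estab → AF ack)).

Holds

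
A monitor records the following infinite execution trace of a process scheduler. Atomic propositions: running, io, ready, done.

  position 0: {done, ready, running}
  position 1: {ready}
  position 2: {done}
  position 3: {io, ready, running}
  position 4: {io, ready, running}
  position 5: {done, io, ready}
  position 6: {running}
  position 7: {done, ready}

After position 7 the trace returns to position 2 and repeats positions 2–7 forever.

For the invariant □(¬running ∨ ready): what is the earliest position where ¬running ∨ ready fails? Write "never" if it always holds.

6

Check ¬running ∨ ready at each position in order: 0 ✓, 1 ✓, 2 ✓, 3 ✓, 4 ✓, 5 ✓.
At position 6 the labels are {running}, so ¬running ∨ ready is false there. This is the first violation.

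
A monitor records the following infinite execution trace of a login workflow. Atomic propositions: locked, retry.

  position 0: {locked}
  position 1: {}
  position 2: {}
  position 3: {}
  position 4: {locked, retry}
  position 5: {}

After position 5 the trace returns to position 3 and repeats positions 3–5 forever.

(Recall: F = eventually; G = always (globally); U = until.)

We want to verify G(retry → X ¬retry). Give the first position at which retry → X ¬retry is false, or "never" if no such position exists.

never

retry → X ¬retry holds at every position 0..5, and those are all the positions the trace ever visits, so the invariant G(retry → X ¬retry) is never violated.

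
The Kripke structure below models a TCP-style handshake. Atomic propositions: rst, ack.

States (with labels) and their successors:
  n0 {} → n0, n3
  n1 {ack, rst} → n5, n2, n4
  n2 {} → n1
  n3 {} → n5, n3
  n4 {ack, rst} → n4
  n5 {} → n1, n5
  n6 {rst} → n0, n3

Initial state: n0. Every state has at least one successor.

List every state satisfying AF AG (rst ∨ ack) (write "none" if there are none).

States satisfying AG (rst ∨ ack): {n4}.
States satisfying AF AG (rst ∨ ack): {n4}.

{n4}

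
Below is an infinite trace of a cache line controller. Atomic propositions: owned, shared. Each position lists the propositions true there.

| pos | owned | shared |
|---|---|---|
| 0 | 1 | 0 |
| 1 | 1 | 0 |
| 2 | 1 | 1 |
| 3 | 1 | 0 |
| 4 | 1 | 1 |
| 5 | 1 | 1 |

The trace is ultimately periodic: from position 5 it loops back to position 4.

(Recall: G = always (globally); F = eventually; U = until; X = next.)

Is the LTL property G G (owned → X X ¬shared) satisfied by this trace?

G (owned → X X ¬shared) must hold at every position from 0 onward. It fails at position 0, so G G (owned → X X ¬shared) is false.

Violated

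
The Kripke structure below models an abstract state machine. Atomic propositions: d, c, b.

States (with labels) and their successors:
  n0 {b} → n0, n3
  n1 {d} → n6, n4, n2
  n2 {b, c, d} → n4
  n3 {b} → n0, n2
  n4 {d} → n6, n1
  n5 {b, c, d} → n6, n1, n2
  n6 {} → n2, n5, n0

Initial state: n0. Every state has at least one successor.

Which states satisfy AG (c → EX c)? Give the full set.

States satisfying c → EX c: {n0, n1, n3, n4, n5, n6}.
States satisfying AG (c → EX c): ∅.

none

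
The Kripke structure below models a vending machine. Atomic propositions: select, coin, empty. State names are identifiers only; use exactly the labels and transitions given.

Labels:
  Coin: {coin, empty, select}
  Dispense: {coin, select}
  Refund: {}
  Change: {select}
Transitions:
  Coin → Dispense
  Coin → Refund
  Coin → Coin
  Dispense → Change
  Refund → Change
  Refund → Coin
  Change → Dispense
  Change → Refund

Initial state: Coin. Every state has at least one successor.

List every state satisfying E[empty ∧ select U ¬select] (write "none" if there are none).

States satisfying empty ∧ select: {Coin}.
States satisfying ¬select: {Refund}.
States satisfying E[empty ∧ select U ¬select]: {Coin, Refund}.

{Coin, Refund}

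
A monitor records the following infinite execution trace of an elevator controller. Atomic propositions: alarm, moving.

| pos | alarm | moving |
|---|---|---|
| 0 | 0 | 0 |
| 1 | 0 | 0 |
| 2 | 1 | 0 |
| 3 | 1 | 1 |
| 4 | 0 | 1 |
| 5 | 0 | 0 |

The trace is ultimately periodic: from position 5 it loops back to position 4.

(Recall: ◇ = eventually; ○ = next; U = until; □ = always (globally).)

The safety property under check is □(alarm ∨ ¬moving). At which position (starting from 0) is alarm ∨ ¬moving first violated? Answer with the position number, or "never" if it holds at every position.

Check alarm ∨ ¬moving at each position in order: 0 ✓, 1 ✓, 2 ✓, 3 ✓.
At position 4 the labels are {moving}, so alarm ∨ ¬moving is false there. This is the first violation.

4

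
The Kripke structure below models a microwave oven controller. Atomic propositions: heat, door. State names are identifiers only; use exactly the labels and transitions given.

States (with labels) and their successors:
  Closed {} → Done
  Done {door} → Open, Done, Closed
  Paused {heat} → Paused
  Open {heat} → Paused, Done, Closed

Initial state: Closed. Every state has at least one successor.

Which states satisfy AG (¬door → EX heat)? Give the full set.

{Paused}

States satisfying ¬door → EX heat: {Done, Paused, Open}.
States satisfying AG (¬door → EX heat): {Paused}.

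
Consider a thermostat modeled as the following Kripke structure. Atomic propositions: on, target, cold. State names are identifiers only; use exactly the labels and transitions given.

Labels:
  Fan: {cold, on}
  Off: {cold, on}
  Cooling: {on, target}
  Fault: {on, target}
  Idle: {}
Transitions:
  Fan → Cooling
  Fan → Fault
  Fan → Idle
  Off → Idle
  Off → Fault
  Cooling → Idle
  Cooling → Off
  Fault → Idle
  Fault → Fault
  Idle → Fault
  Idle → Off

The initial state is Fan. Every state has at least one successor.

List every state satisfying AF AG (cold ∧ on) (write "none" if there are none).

none

States satisfying AG (cold ∧ on): ∅.
States satisfying AF AG (cold ∧ on): ∅.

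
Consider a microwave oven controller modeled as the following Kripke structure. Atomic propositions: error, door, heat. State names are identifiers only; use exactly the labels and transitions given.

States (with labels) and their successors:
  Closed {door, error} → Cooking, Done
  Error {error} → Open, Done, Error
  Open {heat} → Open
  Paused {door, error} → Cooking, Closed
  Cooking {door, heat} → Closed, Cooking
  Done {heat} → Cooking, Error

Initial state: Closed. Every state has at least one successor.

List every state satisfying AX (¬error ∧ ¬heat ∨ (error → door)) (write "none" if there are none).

{Closed, Open, Paused, Cooking}

States satisfying ¬error ∧ ¬heat ∨ (error → door): {Closed, Open, Paused, Cooking, Done}.
States satisfying AX (¬error ∧ ¬heat ∨ (error → door)): {Closed, Open, Paused, Cooking}.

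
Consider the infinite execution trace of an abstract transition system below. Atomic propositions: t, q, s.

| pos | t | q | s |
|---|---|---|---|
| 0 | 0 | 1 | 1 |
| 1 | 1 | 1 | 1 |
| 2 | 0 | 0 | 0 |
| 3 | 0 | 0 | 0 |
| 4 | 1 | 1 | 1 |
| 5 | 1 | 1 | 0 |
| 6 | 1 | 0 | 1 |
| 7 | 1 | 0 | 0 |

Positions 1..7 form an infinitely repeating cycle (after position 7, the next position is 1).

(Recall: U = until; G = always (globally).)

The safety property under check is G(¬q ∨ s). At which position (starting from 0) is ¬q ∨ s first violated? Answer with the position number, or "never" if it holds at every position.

Check ¬q ∨ s at each position in order: 0 ✓, 1 ✓, 2 ✓, 3 ✓, 4 ✓.
At position 5 the labels are {q, t}, so ¬q ∨ s is false there. This is the first violation.

5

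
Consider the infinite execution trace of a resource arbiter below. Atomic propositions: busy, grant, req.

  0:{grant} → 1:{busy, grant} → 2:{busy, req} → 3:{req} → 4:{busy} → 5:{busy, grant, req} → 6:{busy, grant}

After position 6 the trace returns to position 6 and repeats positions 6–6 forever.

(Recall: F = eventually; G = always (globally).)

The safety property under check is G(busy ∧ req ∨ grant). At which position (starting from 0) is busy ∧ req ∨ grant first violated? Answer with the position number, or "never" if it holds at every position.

3

Check busy ∧ req ∨ grant at each position in order: 0 ✓, 1 ✓, 2 ✓.
At position 3 the labels are {req}, so busy ∧ req ∨ grant is false there. This is the first violation.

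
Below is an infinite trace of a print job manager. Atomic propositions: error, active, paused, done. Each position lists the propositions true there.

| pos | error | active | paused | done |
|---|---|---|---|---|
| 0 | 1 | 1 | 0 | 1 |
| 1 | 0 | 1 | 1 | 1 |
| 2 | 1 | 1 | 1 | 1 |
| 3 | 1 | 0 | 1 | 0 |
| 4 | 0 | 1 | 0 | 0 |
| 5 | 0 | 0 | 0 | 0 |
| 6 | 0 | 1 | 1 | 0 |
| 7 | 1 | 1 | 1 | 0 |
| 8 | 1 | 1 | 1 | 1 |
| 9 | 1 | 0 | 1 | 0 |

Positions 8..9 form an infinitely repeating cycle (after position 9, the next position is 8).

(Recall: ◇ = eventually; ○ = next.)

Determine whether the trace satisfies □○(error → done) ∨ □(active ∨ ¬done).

Satisfied

○(error → done) must hold at every position from 0 onward. It fails at position 2, so □○(error → done) is false.
active ∨ ¬done holds at every position 0..9, and those are all positions ever visited, so □(active ∨ ¬done) holds.
At position 0: □○(error → done) is false; □(active ∨ ¬done) is true; so □○(error → done) ∨ □(active ∨ ¬done) is true.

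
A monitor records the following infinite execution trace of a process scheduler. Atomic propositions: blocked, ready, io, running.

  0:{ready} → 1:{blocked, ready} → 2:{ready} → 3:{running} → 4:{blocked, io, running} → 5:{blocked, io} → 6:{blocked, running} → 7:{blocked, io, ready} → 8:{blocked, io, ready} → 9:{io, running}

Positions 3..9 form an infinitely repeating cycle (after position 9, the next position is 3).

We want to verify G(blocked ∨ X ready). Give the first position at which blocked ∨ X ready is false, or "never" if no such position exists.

2

Check blocked ∨ X ready at each position in order: 0 ✓, 1 ✓.
At position 2 the labels are {ready} and the next position 3 has {running}, so blocked ∨ X ready is false there. This is the first violation.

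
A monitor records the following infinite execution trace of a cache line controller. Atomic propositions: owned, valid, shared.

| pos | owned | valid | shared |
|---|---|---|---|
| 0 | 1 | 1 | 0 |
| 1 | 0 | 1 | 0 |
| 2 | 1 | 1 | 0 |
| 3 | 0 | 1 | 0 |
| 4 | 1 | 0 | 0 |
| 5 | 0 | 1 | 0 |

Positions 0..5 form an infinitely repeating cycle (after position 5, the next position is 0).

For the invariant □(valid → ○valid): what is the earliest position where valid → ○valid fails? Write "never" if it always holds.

Check valid → ○valid at each position in order: 0 ✓, 1 ✓, 2 ✓.
At position 3 the labels are {valid} and the next position 4 has {owned}, so valid → ○valid is false there. This is the first violation.

3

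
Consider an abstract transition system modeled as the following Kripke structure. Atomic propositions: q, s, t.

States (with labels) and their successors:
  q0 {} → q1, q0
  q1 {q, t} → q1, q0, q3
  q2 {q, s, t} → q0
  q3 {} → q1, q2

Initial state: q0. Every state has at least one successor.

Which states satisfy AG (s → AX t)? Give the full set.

States satisfying s → AX t: {q0, q1, q3}.
States satisfying AG (s → AX t): ∅.

none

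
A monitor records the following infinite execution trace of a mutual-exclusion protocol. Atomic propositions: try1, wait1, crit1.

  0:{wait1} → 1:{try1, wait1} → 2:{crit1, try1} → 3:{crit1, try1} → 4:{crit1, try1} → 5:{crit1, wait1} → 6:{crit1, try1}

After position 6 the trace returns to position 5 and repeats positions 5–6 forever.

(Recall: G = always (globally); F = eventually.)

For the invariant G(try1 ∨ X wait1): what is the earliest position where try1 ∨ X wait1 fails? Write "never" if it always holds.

5

Check try1 ∨ X wait1 at each position in order: 0 ✓, 1 ✓, 2 ✓, 3 ✓, 4 ✓.
At position 5 the labels are {crit1, wait1} and the next position 6 has {crit1, try1}, so try1 ∨ X wait1 is false there. This is the first violation.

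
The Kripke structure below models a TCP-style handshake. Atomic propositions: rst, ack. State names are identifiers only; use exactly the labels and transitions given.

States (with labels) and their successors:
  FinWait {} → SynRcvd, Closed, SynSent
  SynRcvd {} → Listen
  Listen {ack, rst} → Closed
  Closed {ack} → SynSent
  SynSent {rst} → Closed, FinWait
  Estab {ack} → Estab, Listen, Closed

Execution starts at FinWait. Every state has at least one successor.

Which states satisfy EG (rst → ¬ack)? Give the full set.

{FinWait, Closed, SynSent, Estab}

States satisfying rst → ¬ack: {FinWait, SynRcvd, Closed, SynSent, Estab}.
States satisfying EG (rst → ¬ack): {FinWait, Closed, SynSent, Estab}.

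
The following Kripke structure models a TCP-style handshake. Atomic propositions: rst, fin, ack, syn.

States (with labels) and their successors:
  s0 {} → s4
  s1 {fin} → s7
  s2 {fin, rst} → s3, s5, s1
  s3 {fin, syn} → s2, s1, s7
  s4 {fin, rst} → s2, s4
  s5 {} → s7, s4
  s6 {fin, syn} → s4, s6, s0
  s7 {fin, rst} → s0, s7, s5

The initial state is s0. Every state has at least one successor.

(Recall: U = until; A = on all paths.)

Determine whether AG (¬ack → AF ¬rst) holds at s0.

States satisfying ¬ack → AF ¬rst: {s0, s1, s2, s3, s5, s6}.
States satisfying AG (¬ack → AF ¬rst): ∅.
s4 is reachable from s0 and violates ¬ack → AF ¬rst, so AG fails at s0.
s0 ∉ Sat(AG (¬ack → AF ¬rst)).

Does not hold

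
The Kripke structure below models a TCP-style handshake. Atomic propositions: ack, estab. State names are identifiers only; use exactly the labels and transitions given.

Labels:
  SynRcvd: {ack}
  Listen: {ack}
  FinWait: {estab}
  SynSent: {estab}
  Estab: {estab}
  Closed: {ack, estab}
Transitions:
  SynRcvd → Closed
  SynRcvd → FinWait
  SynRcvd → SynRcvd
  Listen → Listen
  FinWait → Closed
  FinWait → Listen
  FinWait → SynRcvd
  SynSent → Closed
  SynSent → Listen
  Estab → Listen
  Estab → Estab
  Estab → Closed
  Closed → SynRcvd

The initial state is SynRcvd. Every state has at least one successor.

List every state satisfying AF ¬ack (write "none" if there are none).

{FinWait, SynSent, Estab}

States satisfying ¬ack: {FinWait, SynSent, Estab}.
States satisfying AF ¬ack: {FinWait, SynSent, Estab}.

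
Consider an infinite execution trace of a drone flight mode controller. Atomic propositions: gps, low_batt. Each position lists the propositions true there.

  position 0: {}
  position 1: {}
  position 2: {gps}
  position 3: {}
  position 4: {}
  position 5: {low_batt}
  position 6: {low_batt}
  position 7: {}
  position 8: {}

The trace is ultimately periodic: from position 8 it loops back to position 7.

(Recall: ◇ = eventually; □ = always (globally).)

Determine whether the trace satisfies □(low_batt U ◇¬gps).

Yes

low_batt U ◇¬gps holds at every position 0..8, and those are all positions ever visited, so □(low_batt U ◇¬gps) holds.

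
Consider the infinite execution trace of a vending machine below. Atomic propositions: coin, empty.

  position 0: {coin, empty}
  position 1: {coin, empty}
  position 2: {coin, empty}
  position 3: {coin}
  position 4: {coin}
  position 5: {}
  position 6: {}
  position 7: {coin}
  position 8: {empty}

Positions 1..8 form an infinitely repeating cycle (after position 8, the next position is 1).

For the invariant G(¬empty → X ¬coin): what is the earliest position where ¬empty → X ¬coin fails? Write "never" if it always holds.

3

Check ¬empty → X ¬coin at each position in order: 0 ✓, 1 ✓, 2 ✓.
At position 3 the labels are {coin} and the next position 4 has {coin}, so ¬empty → X ¬coin is false there. This is the first violation.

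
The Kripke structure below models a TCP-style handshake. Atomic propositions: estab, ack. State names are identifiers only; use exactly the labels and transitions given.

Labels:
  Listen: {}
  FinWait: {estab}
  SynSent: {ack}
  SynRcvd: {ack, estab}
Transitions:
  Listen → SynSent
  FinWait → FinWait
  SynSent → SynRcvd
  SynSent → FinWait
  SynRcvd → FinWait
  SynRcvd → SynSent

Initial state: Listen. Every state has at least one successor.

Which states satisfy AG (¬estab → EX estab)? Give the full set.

{FinWait, SynSent, SynRcvd}

States satisfying ¬estab → EX estab: {FinWait, SynSent, SynRcvd}.
States satisfying AG (¬estab → EX estab): {FinWait, SynSent, SynRcvd}.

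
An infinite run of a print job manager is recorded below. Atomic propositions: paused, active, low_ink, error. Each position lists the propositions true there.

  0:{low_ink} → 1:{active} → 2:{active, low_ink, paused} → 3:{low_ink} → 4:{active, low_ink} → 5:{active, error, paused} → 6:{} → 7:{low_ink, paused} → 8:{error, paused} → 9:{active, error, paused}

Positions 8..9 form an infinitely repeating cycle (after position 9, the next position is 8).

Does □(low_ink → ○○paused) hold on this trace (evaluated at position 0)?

Does not hold

low_ink → ○○paused must hold at every position from 0 onward. It fails at position 2, so □(low_ink → ○○paused) is false.
Positions where low_ink holds: 0, 2, 3, 4, 7.
Check ○○paused at each: 0→ok, 2→fails, 3→ok, 4→fails, 7→ok.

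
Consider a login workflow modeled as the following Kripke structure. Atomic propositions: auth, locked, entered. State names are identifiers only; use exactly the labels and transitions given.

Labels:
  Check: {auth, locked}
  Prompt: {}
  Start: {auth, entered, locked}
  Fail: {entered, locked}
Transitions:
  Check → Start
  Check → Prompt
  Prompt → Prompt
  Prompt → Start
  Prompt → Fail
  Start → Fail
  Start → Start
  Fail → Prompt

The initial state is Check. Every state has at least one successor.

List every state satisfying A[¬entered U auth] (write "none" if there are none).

{Check, Start}

States satisfying ¬entered: {Check, Prompt}.
States satisfying auth: {Check, Start}.
States satisfying A[¬entered U auth]: {Check, Start}.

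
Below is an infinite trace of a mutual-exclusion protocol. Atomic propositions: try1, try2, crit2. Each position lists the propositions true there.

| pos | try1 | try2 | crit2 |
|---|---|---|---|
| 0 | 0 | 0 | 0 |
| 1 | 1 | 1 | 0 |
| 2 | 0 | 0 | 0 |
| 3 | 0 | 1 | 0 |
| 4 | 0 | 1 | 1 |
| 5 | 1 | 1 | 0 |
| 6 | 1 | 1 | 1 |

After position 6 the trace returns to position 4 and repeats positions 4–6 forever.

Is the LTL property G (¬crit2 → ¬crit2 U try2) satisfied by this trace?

¬crit2 → ¬crit2 U try2 holds at every position 0..6, and those are all positions ever visited, so G (¬crit2 → ¬crit2 U try2) holds.
Positions where ¬crit2 holds: 0, 1, 2, 3, 5.
Check ¬crit2 U try2 at each: 0→ok, 1→ok, 2→ok, 3→ok, 5→ok.

Holds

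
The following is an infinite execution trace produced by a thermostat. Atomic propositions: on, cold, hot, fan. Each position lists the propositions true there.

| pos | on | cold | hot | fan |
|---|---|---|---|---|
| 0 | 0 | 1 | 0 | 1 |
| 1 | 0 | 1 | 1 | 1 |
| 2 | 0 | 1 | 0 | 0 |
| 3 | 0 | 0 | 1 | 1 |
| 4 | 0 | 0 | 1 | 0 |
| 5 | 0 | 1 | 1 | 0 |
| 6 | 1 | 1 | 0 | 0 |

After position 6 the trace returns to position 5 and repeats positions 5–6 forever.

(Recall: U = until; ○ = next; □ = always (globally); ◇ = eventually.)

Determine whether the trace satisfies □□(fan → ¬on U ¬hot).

□(fan → ¬on U ¬hot) holds at every position 0..6, and those are all positions ever visited, so □□(fan → ¬on U ¬hot) holds.

Satisfied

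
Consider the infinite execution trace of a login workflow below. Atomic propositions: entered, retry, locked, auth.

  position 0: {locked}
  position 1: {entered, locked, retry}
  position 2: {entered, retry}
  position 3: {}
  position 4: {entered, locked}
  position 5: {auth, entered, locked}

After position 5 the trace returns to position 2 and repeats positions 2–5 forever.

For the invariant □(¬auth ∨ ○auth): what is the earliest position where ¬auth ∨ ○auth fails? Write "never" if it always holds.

5

Check ¬auth ∨ ○auth at each position in order: 0 ✓, 1 ✓, 2 ✓, 3 ✓, 4 ✓.
At position 5 the labels are {auth, entered, locked} and the next position 2 has {entered, retry}, so ¬auth ∨ ○auth is false there. This is the first violation.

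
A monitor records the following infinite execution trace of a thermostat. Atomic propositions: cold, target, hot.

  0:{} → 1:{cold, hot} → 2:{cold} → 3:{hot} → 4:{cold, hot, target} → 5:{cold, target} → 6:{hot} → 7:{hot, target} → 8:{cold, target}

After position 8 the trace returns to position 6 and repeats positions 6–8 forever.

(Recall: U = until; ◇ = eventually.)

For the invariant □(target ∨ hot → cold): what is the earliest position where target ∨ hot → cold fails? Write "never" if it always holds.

Check target ∨ hot → cold at each position in order: 0 ✓, 1 ✓, 2 ✓.
At position 3 the labels are {hot}, so target ∨ hot → cold is false there. This is the first violation.

3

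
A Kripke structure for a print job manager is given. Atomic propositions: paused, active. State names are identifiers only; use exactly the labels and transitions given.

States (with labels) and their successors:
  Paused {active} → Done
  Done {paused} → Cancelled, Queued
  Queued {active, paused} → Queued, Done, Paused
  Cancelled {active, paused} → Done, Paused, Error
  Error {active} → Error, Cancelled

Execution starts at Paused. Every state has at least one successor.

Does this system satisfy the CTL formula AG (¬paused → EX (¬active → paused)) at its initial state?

States satisfying ¬paused → EX (¬active → paused): {Paused, Done, Queued, Cancelled, Error}.
States satisfying AG (¬paused → EX (¬active → paused)): {Paused, Done, Queued, Cancelled, Error}.
Every state reachable from Paused satisfies ¬paused → EX (¬active → paused).
Paused ∈ Sat(AG (¬paused → EX (¬active → paused))).

Holds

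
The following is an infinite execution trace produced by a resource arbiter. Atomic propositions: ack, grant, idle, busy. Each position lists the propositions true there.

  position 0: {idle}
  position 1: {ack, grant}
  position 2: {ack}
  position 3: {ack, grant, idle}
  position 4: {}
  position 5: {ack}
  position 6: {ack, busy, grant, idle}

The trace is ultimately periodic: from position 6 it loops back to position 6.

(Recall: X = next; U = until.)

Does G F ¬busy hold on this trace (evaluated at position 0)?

F ¬busy must hold at every position from 0 onward. It fails at position 6, so G F ¬busy is false.

No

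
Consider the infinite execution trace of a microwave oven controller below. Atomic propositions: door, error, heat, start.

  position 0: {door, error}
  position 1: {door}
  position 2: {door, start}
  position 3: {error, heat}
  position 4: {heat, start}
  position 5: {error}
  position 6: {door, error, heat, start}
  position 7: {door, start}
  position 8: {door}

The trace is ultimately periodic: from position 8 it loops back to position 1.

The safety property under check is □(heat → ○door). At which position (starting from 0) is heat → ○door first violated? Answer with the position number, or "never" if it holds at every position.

3

Check heat → ○door at each position in order: 0 ✓, 1 ✓, 2 ✓.
At position 3 the labels are {error, heat} and the next position 4 has {heat, start}, so heat → ○door is false there. This is the first violation.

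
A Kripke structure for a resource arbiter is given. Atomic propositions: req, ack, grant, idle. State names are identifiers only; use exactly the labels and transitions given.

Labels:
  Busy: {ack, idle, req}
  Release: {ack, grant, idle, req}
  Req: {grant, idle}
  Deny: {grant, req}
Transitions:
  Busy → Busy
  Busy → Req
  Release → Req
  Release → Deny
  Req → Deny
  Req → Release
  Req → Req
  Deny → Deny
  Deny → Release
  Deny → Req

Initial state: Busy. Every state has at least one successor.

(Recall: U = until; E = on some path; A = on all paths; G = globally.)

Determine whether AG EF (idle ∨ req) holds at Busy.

States satisfying EF (idle ∨ req): {Busy, Release, Req, Deny}.
States satisfying AG EF (idle ∨ req): {Busy, Release, Req, Deny}.
Every state reachable from Busy satisfies EF (idle ∨ req).
Busy ∈ Sat(AG EF (idle ∨ req)).

Yes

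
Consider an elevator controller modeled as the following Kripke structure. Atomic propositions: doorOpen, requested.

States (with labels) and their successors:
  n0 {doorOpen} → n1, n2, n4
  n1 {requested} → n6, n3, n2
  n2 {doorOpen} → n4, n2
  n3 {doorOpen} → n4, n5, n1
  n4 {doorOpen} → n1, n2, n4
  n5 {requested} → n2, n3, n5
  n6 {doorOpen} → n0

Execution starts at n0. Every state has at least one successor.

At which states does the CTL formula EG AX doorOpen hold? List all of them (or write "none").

{n1, n2}

States satisfying AX doorOpen: {n1, n2, n6}.
States satisfying EG AX doorOpen: {n1, n2}.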